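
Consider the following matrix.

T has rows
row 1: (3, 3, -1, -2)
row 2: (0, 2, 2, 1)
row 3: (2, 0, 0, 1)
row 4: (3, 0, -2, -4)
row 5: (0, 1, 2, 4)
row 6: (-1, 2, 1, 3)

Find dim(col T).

Row reduce to echelon form.
R3 ← R3 − (2/3)·R1: [0, -2, 2/3, 7/3]
R4 ← R4 − R1: [0, -3, -1, -2]
R6 ← R6 + (1/3)·R1: [0, 3, 2/3, 7/3]
R3 ← R3 + R2: [0, 0, 8/3, 10/3]
R4 ← R4 + (3/2)·R2: [0, 0, 2, -1/2]
R5 ← R5 − (1/2)·R2: [0, 0, 1, 7/2]
R6 ← R6 − (3/2)·R2: [0, 0, -7/3, 5/6]
R4 ← R4 − (3/4)·R3: [0, 0, 0, -3]
R5 ← R5 − (3/8)·R3: [0, 0, 0, 9/4]
R6 ← R6 + (7/8)·R3: [0, 0, 0, 15/4]
R5 ← R5 + (3/4)·R4: [0, 0, 0, 0]
R6 ← R6 + (5/4)·R4: [0, 0, 0, 0]
Echelon form has 4 nonzero rows, so rank(T) = 4.
The column space has dimension equal to the rank: 4.

4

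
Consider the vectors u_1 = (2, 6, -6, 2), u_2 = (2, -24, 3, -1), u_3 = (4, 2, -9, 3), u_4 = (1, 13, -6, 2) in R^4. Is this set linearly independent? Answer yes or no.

Form the matrix with these vectors as rows and row reduce.
R2 ← R2 − R1: [0, -30, 9, -3]
R3 ← R3 − (2)·R1: [0, -10, 3, -1]
R4 ← R4 − (1/2)·R1: [0, 10, -3, 1]
R3 ← R3 − (1/3)·R2: [0, 0, 0, 0]
R4 ← R4 + (1/3)·R2: [0, 0, 0, 0]
2 nonzero rows, so the 4 vectors span a space of dimension 2.
Since 2 < 4, the vectors are linearly dependent.

no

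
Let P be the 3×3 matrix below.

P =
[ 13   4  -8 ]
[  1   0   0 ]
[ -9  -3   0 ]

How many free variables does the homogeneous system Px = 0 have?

0

Row reduce to echelon form.
R2 ← R2 − (1/13)·R1: [0, -4/13, 8/13]
R3 ← R3 + (9/13)·R1: [0, -3/13, -72/13]
R3 ← R3 − (3/4)·R2: [0, 0, -6]
3 nonzero rows, so rank(P) = 3.
P has 3 columns; by rank–nullity, nullity = 3 − 3 = 0.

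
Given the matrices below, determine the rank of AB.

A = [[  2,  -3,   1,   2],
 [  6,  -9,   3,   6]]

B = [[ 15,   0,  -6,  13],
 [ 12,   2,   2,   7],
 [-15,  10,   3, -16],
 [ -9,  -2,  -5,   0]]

1

First compute AB:
[[-39,   0, -25, -11],
 [-117,   0, -75, -33]]
Now row reduce the product.
R2 ← R2 − (3)·R1: [0, 0, 0, 0]
1 nonzero row, so rank(AB) = 1.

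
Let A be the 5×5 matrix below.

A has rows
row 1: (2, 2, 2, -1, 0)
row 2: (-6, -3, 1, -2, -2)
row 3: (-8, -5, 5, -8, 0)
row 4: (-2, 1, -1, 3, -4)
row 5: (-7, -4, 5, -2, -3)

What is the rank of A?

Row reduce to echelon form.
R2 ← R2 + (3)·R1: [0, 3, 7, -5, -2]
R3 ← R3 + (4)·R1: [0, 3, 13, -12, 0]
R4 ← R4 + R1: [0, 3, 1, 2, -4]
R5 ← R5 + (7/2)·R1: [0, 3, 12, -11/2, -3]
R3 ← R3 − R2: [0, 0, 6, -7, 2]
R4 ← R4 − R2: [0, 0, -6, 7, -2]
R5 ← R5 − R2: [0, 0, 5, -1/2, -1]
R4 ← R4 + R3: [0, 0, 0, 0, 0]
R5 ← R5 − (5/6)·R3: [0, 0, 0, 16/3, -8/3]
Swap R4 ↔ R5
Echelon form has 4 nonzero rows, so rank(A) = 4.

4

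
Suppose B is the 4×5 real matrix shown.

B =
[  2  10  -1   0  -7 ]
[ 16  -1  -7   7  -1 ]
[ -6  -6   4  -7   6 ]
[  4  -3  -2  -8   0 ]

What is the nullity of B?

Row reduce to echelon form.
R2 ← R2 − (8)·R1: [0, -81, 1, 7, 55]
R3 ← R3 + (3)·R1: [0, 24, 1, -7, -15]
R4 ← R4 − (2)·R1: [0, -23, 0, -8, 14]
R3 ← R3 + (8/27)·R2: [0, 0, 35/27, -133/27, 35/27]
R4 ← R4 − (23/81)·R2: [0, 0, -23/81, -809/81, -131/81]
R4 ← R4 + (23/105)·R3: [0, 0, 0, -166/15, -4/3]
4 nonzero rows, so rank(B) = 4.
B has 5 columns; by rank–nullity, nullity = 5 − 4 = 1.

1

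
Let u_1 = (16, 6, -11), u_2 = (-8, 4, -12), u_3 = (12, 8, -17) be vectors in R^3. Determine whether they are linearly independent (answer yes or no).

no

Form the matrix with these vectors as rows and row reduce.
R2 ← R2 + (1/2)·R1: [0, 7, -35/2]
R3 ← R3 − (3/4)·R1: [0, 7/2, -35/4]
R3 ← R3 − (1/2)·R2: [0, 0, 0]
2 nonzero rows, so the 3 vectors span a space of dimension 2.
Since 2 < 3, the vectors are linearly dependent.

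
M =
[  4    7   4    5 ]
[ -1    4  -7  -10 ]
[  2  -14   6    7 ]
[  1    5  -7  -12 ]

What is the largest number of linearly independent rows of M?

4

Row reduce to echelon form.
R2 ← R2 + (1/4)·R1: [0, 23/4, -6, -35/4]
R3 ← R3 − (1/2)·R1: [0, -35/2, 4, 9/2]
R4 ← R4 − (1/4)·R1: [0, 13/4, -8, -53/4]
R3 ← R3 + (70/23)·R2: [0, 0, -328/23, -509/23]
R4 ← R4 − (13/23)·R2: [0, 0, -106/23, -191/23]
R4 ← R4 − (53/164)·R3: [0, 0, 0, -189/164]
Echelon form has 4 nonzero rows, so rank(M) = 4.
The rank gives the maximum number of linearly independent rows: 4.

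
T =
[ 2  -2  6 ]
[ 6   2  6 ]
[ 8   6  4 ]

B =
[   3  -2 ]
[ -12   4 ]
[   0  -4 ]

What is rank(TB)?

First compute TB:
[[ 30, -36],
 [ -6, -28],
 [-48,  -8]]
Now row reduce the product.
R2 ← R2 + (1/5)·R1: [0, -176/5]
R3 ← R3 + (8/5)·R1: [0, -328/5]
R3 ← R3 − (41/22)·R2: [0, 0]
2 nonzero rows, so rank(TB) = 2.

2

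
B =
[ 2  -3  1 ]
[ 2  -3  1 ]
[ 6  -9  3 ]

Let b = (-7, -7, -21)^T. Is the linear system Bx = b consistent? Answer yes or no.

yes

Row reduce the augmented matrix [B | b].
R2 ← R2 − R1: [0, 0, 0, 0]
R3 ← R3 − (3)·R1: [0, 0, 0, 0]
The echelon form has 1 nonzero rows, and every pivot lies in the first 3 columns, so rank(B) = rank([B|b]) = 1.
The system is consistent.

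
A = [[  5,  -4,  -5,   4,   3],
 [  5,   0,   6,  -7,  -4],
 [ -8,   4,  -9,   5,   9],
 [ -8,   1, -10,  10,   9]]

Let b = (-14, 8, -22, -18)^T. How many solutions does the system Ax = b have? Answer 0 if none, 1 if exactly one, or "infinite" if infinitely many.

Row reduce the augmented matrix [A | b].
R2 ← R2 − R1: [0, 4, 11, -11, -7, 22]
R3 ← R3 + (8/5)·R1: [0, -12/5, -17, 57/5, 69/5, -222/5]
R4 ← R4 + (8/5)·R1: [0, -27/5, -18, 82/5, 69/5, -202/5]
R3 ← R3 + (3/5)·R2: [0, 0, -52/5, 24/5, 48/5, -156/5]
R4 ← R4 + (27/20)·R2: [0, 0, -63/20, 31/20, 87/20, -107/10]
R4 ← R4 − (63/208)·R3: [0, 0, 0, 5/52, 75/52, -5/4]
The echelon form has 4 nonzero rows, and every pivot lies in the first 5 columns, so rank(A) = rank([A|b]) = 4.
The system is consistent.
rank = 4 < 5 unknowns, so there are infinitely many solutions.

infinite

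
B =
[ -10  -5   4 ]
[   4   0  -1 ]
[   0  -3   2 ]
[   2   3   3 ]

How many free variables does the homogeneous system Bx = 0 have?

Row reduce to echelon form.
R2 ← R2 + (2/5)·R1: [0, -2, 3/5]
R4 ← R4 + (1/5)·R1: [0, 2, 19/5]
R3 ← R3 − (3/2)·R2: [0, 0, 11/10]
R4 ← R4 + R2: [0, 0, 22/5]
R4 ← R4 − (4)·R3: [0, 0, 0]
3 nonzero rows, so rank(B) = 3.
B has 3 columns; by rank–nullity, nullity = 3 − 3 = 0.

0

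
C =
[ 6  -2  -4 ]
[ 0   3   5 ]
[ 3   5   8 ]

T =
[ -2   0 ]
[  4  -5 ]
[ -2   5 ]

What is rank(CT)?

First compute CT:
[[-12, -10],
 [  2,  10],
 [ -2,  15]]
Now row reduce the product.
R2 ← R2 + (1/6)·R1: [0, 25/3]
R3 ← R3 − (1/6)·R1: [0, 50/3]
R3 ← R3 − (2)·R2: [0, 0]
2 nonzero rows, so rank(CT) = 2.

2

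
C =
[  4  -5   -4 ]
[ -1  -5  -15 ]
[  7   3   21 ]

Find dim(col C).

3

Row reduce to echelon form.
R2 ← R2 + (1/4)·R1: [0, -25/4, -16]
R3 ← R3 − (7/4)·R1: [0, 47/4, 28]
R3 ← R3 + (47/25)·R2: [0, 0, -52/25]
Echelon form has 3 nonzero rows, so rank(C) = 3.
The column space has dimension equal to the rank: 3.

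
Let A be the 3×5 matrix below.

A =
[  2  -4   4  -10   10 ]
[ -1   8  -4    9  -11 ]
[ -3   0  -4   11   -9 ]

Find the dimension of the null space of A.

3

Row reduce to echelon form.
R2 ← R2 + (1/2)·R1: [0, 6, -2, 4, -6]
R3 ← R3 + (3/2)·R1: [0, -6, 2, -4, 6]
R3 ← R3 + R2: [0, 0, 0, 0, 0]
2 nonzero rows, so rank(A) = 2.
A has 5 columns; by rank–nullity, nullity = 5 − 2 = 3.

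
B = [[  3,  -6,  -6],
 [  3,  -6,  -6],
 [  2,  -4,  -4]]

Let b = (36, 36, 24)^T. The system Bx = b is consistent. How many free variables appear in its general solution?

Row reduce the augmented matrix [B | b].
R2 ← R2 − R1: [0, 0, 0, 0]
R3 ← R3 − (2/3)·R1: [0, 0, 0, 0]
The echelon form has 1 nonzero rows, and every pivot lies in the first 3 columns, so rank(B) = rank([B|b]) = 1.
The system is consistent.
Free variables = (unknowns) − (rank) = 3 − 1 = 2.

2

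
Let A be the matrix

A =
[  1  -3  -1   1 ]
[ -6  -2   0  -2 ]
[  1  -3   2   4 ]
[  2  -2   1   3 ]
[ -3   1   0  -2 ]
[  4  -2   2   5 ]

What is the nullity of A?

Row reduce to echelon form.
R2 ← R2 + (6)·R1: [0, -20, -6, 4]
R3 ← R3 − R1: [0, 0, 3, 3]
R4 ← R4 − (2)·R1: [0, 4, 3, 1]
R5 ← R5 + (3)·R1: [0, -8, -3, 1]
R6 ← R6 − (4)·R1: [0, 10, 6, 1]
R4 ← R4 + (1/5)·R2: [0, 0, 9/5, 9/5]
R5 ← R5 − (2/5)·R2: [0, 0, -3/5, -3/5]
R6 ← R6 + (1/2)·R2: [0, 0, 3, 3]
R4 ← R4 − (3/5)·R3: [0, 0, 0, 0]
R5 ← R5 + (1/5)·R3: [0, 0, 0, 0]
R6 ← R6 − R3: [0, 0, 0, 0]
3 nonzero rows, so rank(A) = 3.
A has 4 columns; by rank–nullity, nullity = 4 − 3 = 1.

1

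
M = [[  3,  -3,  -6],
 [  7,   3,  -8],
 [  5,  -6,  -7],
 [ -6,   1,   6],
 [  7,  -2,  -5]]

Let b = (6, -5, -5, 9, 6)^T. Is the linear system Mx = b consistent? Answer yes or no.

Row reduce the augmented matrix [M | b].
R2 ← R2 − (7/3)·R1: [0, 10, 6, -19]
R3 ← R3 − (5/3)·R1: [0, -1, 3, -15]
R4 ← R4 + (2)·R1: [0, -5, -6, 21]
R5 ← R5 − (7/3)·R1: [0, 5, 9, -8]
R3 ← R3 + (1/10)·R2: [0, 0, 18/5, -169/10]
R4 ← R4 + (1/2)·R2: [0, 0, -3, 23/2]
R5 ← R5 − (1/2)·R2: [0, 0, 6, 3/2]
R4 ← R4 + (5/6)·R3: [0, 0, 0, -31/12]
R5 ← R5 − (5/3)·R3: [0, 0, 0, 89/3]
R5 ← R5 + (356/31)·R4: [0, 0, 0, 0]
The echelon form has 4 nonzero rows; the last pivot sits in the augmented column, so rank(M) = 3 but rank([M|b]) = 4.
Since the ranks differ, the system is inconsistent.

no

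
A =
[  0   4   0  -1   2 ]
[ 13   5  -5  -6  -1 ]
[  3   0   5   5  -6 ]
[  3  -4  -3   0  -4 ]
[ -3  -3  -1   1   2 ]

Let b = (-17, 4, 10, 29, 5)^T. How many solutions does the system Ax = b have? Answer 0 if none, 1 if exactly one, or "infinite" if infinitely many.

1

Row reduce the augmented matrix [A | b].
Swap R1 ↔ R2
R3 ← R3 − (3/13)·R1: [0, -15/13, 80/13, 83/13, -75/13, 118/13]
R4 ← R4 − (3/13)·R1: [0, -67/13, -24/13, 18/13, -49/13, 365/13]
R5 ← R5 + (3/13)·R1: [0, -24/13, -28/13, -5/13, 23/13, 77/13]
R3 ← R3 + (15/52)·R2: [0, 0, 80/13, 317/52, -135/26, 217/52]
R4 ← R4 + (67/52)·R2: [0, 0, -24/13, 5/52, -31/26, 321/52]
R5 ← R5 + (6/13)·R2: [0, 0, -28/13, -11/13, 35/13, -25/13]
R4 ← R4 + (3/10)·R3: [0, 0, 0, 77/40, -11/4, 297/40]
R5 ← R5 + (7/20)·R3: [0, 0, 0, 103/80, 7/8, -37/80]
R5 ← R5 − (103/154)·R4: [0, 0, 0, 0, 19/7, -38/7]
The echelon form has 5 nonzero rows, and every pivot lies in the first 5 columns, so rank(A) = rank([A|b]) = 5.
The system is consistent.
rank = 5 = number of unknowns, so the solution is unique.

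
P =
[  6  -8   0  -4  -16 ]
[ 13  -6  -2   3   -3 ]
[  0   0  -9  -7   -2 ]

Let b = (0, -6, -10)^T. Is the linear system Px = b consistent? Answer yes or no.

Row reduce the augmented matrix [P | b].
R2 ← R2 − (13/6)·R1: [0, 34/3, -2, 35/3, 95/3, -6]
The echelon form has 3 nonzero rows, and every pivot lies in the first 5 columns, so rank(P) = rank([P|b]) = 3.
The system is consistent.

yes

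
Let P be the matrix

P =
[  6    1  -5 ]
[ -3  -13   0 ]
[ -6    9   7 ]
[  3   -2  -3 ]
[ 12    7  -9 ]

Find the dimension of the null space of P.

Row reduce to echelon form.
R2 ← R2 + (1/2)·R1: [0, -25/2, -5/2]
R3 ← R3 + R1: [0, 10, 2]
R4 ← R4 − (1/2)·R1: [0, -5/2, -1/2]
R5 ← R5 − (2)·R1: [0, 5, 1]
R3 ← R3 + (4/5)·R2: [0, 0, 0]
R4 ← R4 − (1/5)·R2: [0, 0, 0]
R5 ← R5 + (2/5)·R2: [0, 0, 0]
2 nonzero rows, so rank(P) = 2.
P has 3 columns; by rank–nullity, nullity = 3 − 2 = 1.

1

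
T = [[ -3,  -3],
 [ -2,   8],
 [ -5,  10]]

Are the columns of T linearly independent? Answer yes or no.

yes

Row reduce T to echelon form.
R2 ← R2 − (2/3)·R1: [0, 10]
R3 ← R3 − (5/3)·R1: [0, 15]
R3 ← R3 − (3/2)·R2: [0, 0]
2 pivots among 2 columns.
Every column is a pivot column, so the columns are linearly independent.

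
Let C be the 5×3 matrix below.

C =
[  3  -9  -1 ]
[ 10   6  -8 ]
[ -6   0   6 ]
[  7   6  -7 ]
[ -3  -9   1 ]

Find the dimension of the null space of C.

Row reduce to echelon form.
R2 ← R2 − (10/3)·R1: [0, 36, -14/3]
R3 ← R3 + (2)·R1: [0, -18, 4]
R4 ← R4 − (7/3)·R1: [0, 27, -14/3]
R5 ← R5 + R1: [0, -18, 0]
R3 ← R3 + (1/2)·R2: [0, 0, 5/3]
R4 ← R4 − (3/4)·R2: [0, 0, -7/6]
R5 ← R5 + (1/2)·R2: [0, 0, -7/3]
R4 ← R4 + (7/10)·R3: [0, 0, 0]
R5 ← R5 + (7/5)·R3: [0, 0, 0]
3 nonzero rows, so rank(C) = 3.
C has 3 columns; by rank–nullity, nullity = 3 − 3 = 0.

0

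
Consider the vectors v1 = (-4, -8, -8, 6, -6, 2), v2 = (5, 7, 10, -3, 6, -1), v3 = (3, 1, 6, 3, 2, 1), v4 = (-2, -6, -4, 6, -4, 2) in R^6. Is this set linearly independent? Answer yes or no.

Form the matrix with these vectors as rows and row reduce.
R2 ← R2 + (5/4)·R1: [0, -3, 0, 9/2, -3/2, 3/2]
R3 ← R3 + (3/4)·R1: [0, -5, 0, 15/2, -5/2, 5/2]
R4 ← R4 − (1/2)·R1: [0, -2, 0, 3, -1, 1]
R3 ← R3 − (5/3)·R2: [0, 0, 0, 0, 0, 0]
R4 ← R4 − (2/3)·R2: [0, 0, 0, 0, 0, 0]
2 nonzero rows, so the 4 vectors span a space of dimension 2.
Since 2 < 4, the vectors are linearly dependent.

no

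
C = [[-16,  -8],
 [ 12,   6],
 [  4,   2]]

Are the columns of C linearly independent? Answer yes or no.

Row reduce C to echelon form.
R2 ← R2 + (3/4)·R1: [0, 0]
R3 ← R3 + (1/4)·R1: [0, 0]
1 pivot among 2 columns.
Only 1 < 2 pivot columns, so the columns are linearly dependent.

no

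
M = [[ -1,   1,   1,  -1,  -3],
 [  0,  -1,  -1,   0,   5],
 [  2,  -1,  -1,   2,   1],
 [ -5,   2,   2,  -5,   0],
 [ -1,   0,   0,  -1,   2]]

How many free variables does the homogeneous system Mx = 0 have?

Row reduce to echelon form.
R3 ← R3 + (2)·R1: [0, 1, 1, 0, -5]
R4 ← R4 − (5)·R1: [0, -3, -3, 0, 15]
R5 ← R5 − R1: [0, -1, -1, 0, 5]
R3 ← R3 + R2: [0, 0, 0, 0, 0]
R4 ← R4 − (3)·R2: [0, 0, 0, 0, 0]
R5 ← R5 − R2: [0, 0, 0, 0, 0]
2 nonzero rows, so rank(M) = 2.
M has 5 columns; by rank–nullity, nullity = 5 − 2 = 3.

3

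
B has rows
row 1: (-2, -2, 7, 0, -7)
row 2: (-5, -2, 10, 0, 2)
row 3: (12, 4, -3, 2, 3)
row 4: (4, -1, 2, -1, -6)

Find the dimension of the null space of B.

1

Row reduce to echelon form.
R2 ← R2 − (5/2)·R1: [0, 3, -15/2, 0, 39/2]
R3 ← R3 + (6)·R1: [0, -8, 39, 2, -39]
R4 ← R4 + (2)·R1: [0, -5, 16, -1, -20]
R3 ← R3 + (8/3)·R2: [0, 0, 19, 2, 13]
R4 ← R4 + (5/3)·R2: [0, 0, 7/2, -1, 25/2]
R4 ← R4 − (7/38)·R3: [0, 0, 0, -26/19, 192/19]
4 nonzero rows, so rank(B) = 4.
B has 5 columns; by rank–nullity, nullity = 5 − 4 = 1.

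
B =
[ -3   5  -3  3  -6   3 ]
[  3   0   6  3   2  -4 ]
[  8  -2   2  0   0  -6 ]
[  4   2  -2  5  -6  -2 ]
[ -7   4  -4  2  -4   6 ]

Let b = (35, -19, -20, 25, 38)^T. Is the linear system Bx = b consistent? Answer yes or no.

yes

Row reduce the augmented matrix [B | b].
R2 ← R2 + R1: [0, 5, 3, 6, -4, -1, 16]
R3 ← R3 + (8/3)·R1: [0, 34/3, -6, 8, -16, 2, 220/3]
R4 ← R4 + (4/3)·R1: [0, 26/3, -6, 9, -14, 2, 215/3]
R5 ← R5 − (7/3)·R1: [0, -23/3, 3, -5, 10, -1, -131/3]
R3 ← R3 − (34/15)·R2: [0, 0, -64/5, -28/5, -104/15, 64/15, 556/15]
R4 ← R4 − (26/15)·R2: [0, 0, -56/5, -7/5, -106/15, 56/15, 659/15]
R5 ← R5 + (23/15)·R2: [0, 0, 38/5, 21/5, 58/15, -38/15, -287/15]
R4 ← R4 − (7/8)·R3: [0, 0, 0, 7/2, -1, 0, 23/2]
R5 ← R5 + (19/32)·R3: [0, 0, 0, 7/8, -1/4, 0, 23/8]
R5 ← R5 − (1/4)·R4: [0, 0, 0, 0, 0, 0, 0]
The echelon form has 4 nonzero rows, and every pivot lies in the first 6 columns, so rank(B) = rank([B|b]) = 4.
The system is consistent.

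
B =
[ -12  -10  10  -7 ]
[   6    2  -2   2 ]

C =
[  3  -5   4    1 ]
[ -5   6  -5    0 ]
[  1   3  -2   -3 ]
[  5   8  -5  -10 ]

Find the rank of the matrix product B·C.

2

First compute BC:
[[-11, -26,  17,  28],
 [ 16,  -8,   8,  -8]]
Now row reduce the product.
R2 ← R2 + (16/11)·R1: [0, -504/11, 360/11, 360/11]
2 nonzero rows, so rank(BC) = 2.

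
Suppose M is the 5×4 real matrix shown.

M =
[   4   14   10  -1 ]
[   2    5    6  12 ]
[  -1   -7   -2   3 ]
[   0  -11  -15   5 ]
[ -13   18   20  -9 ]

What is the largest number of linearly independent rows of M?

4

Row reduce to echelon form.
R2 ← R2 − (1/2)·R1: [0, -2, 1, 25/2]
R3 ← R3 + (1/4)·R1: [0, -7/2, 1/2, 11/4]
R5 ← R5 + (13/4)·R1: [0, 127/2, 105/2, -49/4]
R3 ← R3 − (7/4)·R2: [0, 0, -5/4, -153/8]
R4 ← R4 − (11/2)·R2: [0, 0, -41/2, -255/4]
R5 ← R5 + (127/4)·R2: [0, 0, 337/4, 3077/8]
R4 ← R4 − (82/5)·R3: [0, 0, 0, 2499/10]
R5 ← R5 + (337/5)·R3: [0, 0, 0, -4522/5]
R5 ← R5 + (76/21)·R4: [0, 0, 0, 0]
Echelon form has 4 nonzero rows, so rank(M) = 4.
The rank gives the maximum number of linearly independent rows: 4.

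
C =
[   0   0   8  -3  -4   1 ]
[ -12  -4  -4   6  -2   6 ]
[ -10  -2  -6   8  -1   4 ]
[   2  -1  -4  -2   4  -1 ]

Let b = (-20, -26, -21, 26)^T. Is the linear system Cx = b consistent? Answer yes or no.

Row reduce the augmented matrix [C | b].
Swap R1 ↔ R2
R3 ← R3 − (5/6)·R1: [0, 4/3, -8/3, 3, 2/3, -1, 2/3]
R4 ← R4 + (1/6)·R1: [0, -5/3, -14/3, -1, 11/3, 0, 65/3]
Swap R2 ↔ R3
R4 ← R4 + (5/4)·R2: [0, 0, -8, 11/4, 9/2, -5/4, 45/2]
R4 ← R4 + R3: [0, 0, 0, -1/4, 1/2, -1/4, 5/2]
The echelon form has 4 nonzero rows, and every pivot lies in the first 6 columns, so rank(C) = rank([C|b]) = 4.
The system is consistent.

yes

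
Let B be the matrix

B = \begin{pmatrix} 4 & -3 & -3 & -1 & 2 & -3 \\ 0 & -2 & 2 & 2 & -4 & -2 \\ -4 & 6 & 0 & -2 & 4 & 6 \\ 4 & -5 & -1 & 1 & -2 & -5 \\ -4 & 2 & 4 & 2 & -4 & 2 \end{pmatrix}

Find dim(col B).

2

Row reduce to echelon form.
R3 ← R3 + R1: [0, 3, -3, -3, 6, 3]
R4 ← R4 − R1: [0, -2, 2, 2, -4, -2]
R5 ← R5 + R1: [0, -1, 1, 1, -2, -1]
R3 ← R3 + (3/2)·R2: [0, 0, 0, 0, 0, 0]
R4 ← R4 − R2: [0, 0, 0, 0, 0, 0]
R5 ← R5 − (1/2)·R2: [0, 0, 0, 0, 0, 0]
Echelon form has 2 nonzero rows, so rank(B) = 2.
The column space has dimension equal to the rank: 2.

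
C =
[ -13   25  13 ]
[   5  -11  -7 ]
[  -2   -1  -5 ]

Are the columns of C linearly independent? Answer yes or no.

Row reduce C to echelon form.
R2 ← R2 + (5/13)·R1: [0, -18/13, -2]
R3 ← R3 − (2/13)·R1: [0, -63/13, -7]
R3 ← R3 − (7/2)·R2: [0, 0, 0]
2 pivots among 3 columns.
Only 2 < 3 pivot columns, so the columns are linearly dependent.

no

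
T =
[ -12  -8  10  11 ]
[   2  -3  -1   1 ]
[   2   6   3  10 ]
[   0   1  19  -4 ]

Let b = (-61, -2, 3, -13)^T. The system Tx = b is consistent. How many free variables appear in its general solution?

Row reduce the augmented matrix [T | b].
R2 ← R2 + (1/6)·R1: [0, -13/3, 2/3, 17/6, -73/6]
R3 ← R3 + (1/6)·R1: [0, 14/3, 14/3, 71/6, -43/6]
R3 ← R3 + (14/13)·R2: [0, 0, 70/13, 387/26, -527/26]
R4 ← R4 + (3/13)·R2: [0, 0, 249/13, -87/26, -411/26]
R4 ← R4 − (249/70)·R3: [0, 0, 0, -7881/140, 7881/140]
The echelon form has 4 nonzero rows, and every pivot lies in the first 4 columns, so rank(T) = rank([T|b]) = 4.
The system is consistent.
Free variables = (unknowns) − (rank) = 4 − 4 = 0.

0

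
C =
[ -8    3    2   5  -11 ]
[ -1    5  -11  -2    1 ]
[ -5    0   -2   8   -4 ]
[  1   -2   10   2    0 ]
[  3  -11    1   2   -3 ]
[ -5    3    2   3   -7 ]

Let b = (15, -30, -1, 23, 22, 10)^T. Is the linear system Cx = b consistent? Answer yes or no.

yes

Row reduce the augmented matrix [C | b].
R2 ← R2 − (1/8)·R1: [0, 37/8, -45/4, -21/8, 19/8, -255/8]
R3 ← R3 − (5/8)·R1: [0, -15/8, -13/4, 39/8, 23/8, -83/8]
R4 ← R4 + (1/8)·R1: [0, -13/8, 41/4, 21/8, -11/8, 199/8]
R5 ← R5 + (3/8)·R1: [0, -79/8, 7/4, 31/8, -57/8, 221/8]
R6 ← R6 − (5/8)·R1: [0, 9/8, 3/4, -1/8, -1/8, 5/8]
R3 ← R3 + (15/37)·R2: [0, 0, -289/37, 141/37, 142/37, -862/37]
R4 ← R4 + (13/37)·R2: [0, 0, 233/37, 63/37, -20/37, 506/37]
R5 ← R5 + (79/37)·R2: [0, 0, -824/37, -64/37, -76/37, -1496/37]
R6 ← R6 − (9/37)·R2: [0, 0, 129/37, 19/37, -26/37, 310/37]
R4 ← R4 + (233/289)·R3: [0, 0, 0, 1380/289, 738/289, -1476/289]
R5 ← R5 − (824/289)·R3: [0, 0, 0, -3640/289, -3756/289, 7512/289]
R6 ← R6 + (129/289)·R3: [0, 0, 0, 640/289, 292/289, -584/289]
R5 ← R5 + (182/69)·R4: [0, 0, 0, 0, -144/23, 288/23]
R6 ← R6 − (32/69)·R4: [0, 0, 0, 0, -4/23, 8/23]
R6 ← R6 − (1/36)·R5: [0, 0, 0, 0, 0, 0]
The echelon form has 5 nonzero rows, and every pivot lies in the first 5 columns, so rank(C) = rank([C|b]) = 5.
The system is consistent.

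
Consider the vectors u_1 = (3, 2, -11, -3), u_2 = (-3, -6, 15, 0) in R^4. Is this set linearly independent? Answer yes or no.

yes

Form the matrix with these vectors as rows and row reduce.
R2 ← R2 + R1: [0, -4, 4, -3]
2 nonzero rows, so the 2 vectors span a space of dimension 2.
Since 2 = 2, the vectors are linearly independent.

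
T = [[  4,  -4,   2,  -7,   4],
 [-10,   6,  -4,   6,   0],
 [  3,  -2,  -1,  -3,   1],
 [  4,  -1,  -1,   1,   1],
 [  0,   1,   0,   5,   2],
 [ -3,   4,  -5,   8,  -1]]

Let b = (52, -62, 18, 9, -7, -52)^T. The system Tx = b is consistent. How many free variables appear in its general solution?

Row reduce the augmented matrix [T | b].
R2 ← R2 + (5/2)·R1: [0, -4, 1, -23/2, 10, 68]
R3 ← R3 − (3/4)·R1: [0, 1, -5/2, 9/4, -2, -21]
R4 ← R4 − R1: [0, 3, -3, 8, -3, -43]
R6 ← R6 + (3/4)·R1: [0, 1, -7/2, 11/4, 2, -13]
R3 ← R3 + (1/4)·R2: [0, 0, -9/4, -5/8, 1/2, -4]
R4 ← R4 + (3/4)·R2: [0, 0, -9/4, -5/8, 9/2, 8]
R5 ← R5 + (1/4)·R2: [0, 0, 1/4, 17/8, 9/2, 10]
R6 ← R6 + (1/4)·R2: [0, 0, -13/4, -1/8, 9/2, 4]
R4 ← R4 − R3: [0, 0, 0, 0, 4, 12]
R5 ← R5 + (1/9)·R3: [0, 0, 0, 37/18, 41/9, 86/9]
R6 ← R6 − (13/9)·R3: [0, 0, 0, 7/9, 34/9, 88/9]
Swap R4 ↔ R5
R6 ← R6 − (14/37)·R4: [0, 0, 0, 0, 76/37, 228/37]
R6 ← R6 − (19/37)·R5: [0, 0, 0, 0, 0, 0]
The echelon form has 5 nonzero rows, and every pivot lies in the first 5 columns, so rank(T) = rank([T|b]) = 5.
The system is consistent.
Free variables = (unknowns) − (rank) = 5 − 5 = 0.

0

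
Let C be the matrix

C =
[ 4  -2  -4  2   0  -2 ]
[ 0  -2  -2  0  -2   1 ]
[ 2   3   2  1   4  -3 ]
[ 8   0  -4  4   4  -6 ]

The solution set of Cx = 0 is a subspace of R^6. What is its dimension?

Row reduce to echelon form.
R3 ← R3 − (1/2)·R1: [0, 4, 4, 0, 4, -2]
R4 ← R4 − (2)·R1: [0, 4, 4, 0, 4, -2]
R3 ← R3 + (2)·R2: [0, 0, 0, 0, 0, 0]
R4 ← R4 + (2)·R2: [0, 0, 0, 0, 0, 0]
2 nonzero rows, so rank(C) = 2.
C has 6 columns; by rank–nullity, nullity = 6 − 2 = 4.

4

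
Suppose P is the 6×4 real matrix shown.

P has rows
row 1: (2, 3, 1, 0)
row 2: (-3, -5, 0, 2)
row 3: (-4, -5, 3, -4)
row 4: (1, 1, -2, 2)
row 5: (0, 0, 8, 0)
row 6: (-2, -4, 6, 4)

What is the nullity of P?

Row reduce to echelon form.
R2 ← R2 + (3/2)·R1: [0, -1/2, 3/2, 2]
R3 ← R3 + (2)·R1: [0, 1, 5, -4]
R4 ← R4 − (1/2)·R1: [0, -1/2, -5/2, 2]
R6 ← R6 + R1: [0, -1, 7, 4]
R3 ← R3 + (2)·R2: [0, 0, 8, 0]
R4 ← R4 − R2: [0, 0, -4, 0]
R6 ← R6 − (2)·R2: [0, 0, 4, 0]
R4 ← R4 + (1/2)·R3: [0, 0, 0, 0]
R5 ← R5 − R3: [0, 0, 0, 0]
R6 ← R6 − (1/2)·R3: [0, 0, 0, 0]
3 nonzero rows, so rank(P) = 3.
P has 4 columns; by rank–nullity, nullity = 4 − 3 = 1.

1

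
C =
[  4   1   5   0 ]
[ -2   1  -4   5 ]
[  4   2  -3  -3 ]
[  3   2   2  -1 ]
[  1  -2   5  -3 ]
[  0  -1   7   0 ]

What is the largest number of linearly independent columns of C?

Row reduce to echelon form.
R2 ← R2 + (1/2)·R1: [0, 3/2, -3/2, 5]
R3 ← R3 − R1: [0, 1, -8, -3]
R4 ← R4 − (3/4)·R1: [0, 5/4, -7/4, -1]
R5 ← R5 − (1/4)·R1: [0, -9/4, 15/4, -3]
R3 ← R3 − (2/3)·R2: [0, 0, -7, -19/3]
R4 ← R4 − (5/6)·R2: [0, 0, -1/2, -31/6]
R5 ← R5 + (3/2)·R2: [0, 0, 3/2, 9/2]
R6 ← R6 + (2/3)·R2: [0, 0, 6, 10/3]
R4 ← R4 − (1/14)·R3: [0, 0, 0, -33/7]
R5 ← R5 + (3/14)·R3: [0, 0, 0, 22/7]
R6 ← R6 + (6/7)·R3: [0, 0, 0, -44/21]
R5 ← R5 + (2/3)·R4: [0, 0, 0, 0]
R6 ← R6 − (4/9)·R4: [0, 0, 0, 0]
Echelon form has 4 nonzero rows, so rank(C) = 4.
The rank gives the maximum number of linearly independent columns: 4.

4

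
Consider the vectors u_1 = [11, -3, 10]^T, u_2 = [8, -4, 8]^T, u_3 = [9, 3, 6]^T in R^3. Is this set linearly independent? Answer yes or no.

Form the matrix with these vectors as rows and row reduce.
R2 ← R2 − (8/11)·R1: [0, -20/11, 8/11]
R3 ← R3 − (9/11)·R1: [0, 60/11, -24/11]
R3 ← R3 + (3)·R2: [0, 0, 0]
2 nonzero rows, so the 3 vectors span a space of dimension 2.
Since 2 < 3, the vectors are linearly dependent.

no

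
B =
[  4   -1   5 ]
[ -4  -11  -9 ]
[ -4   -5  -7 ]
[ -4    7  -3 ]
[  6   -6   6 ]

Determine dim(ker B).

1

Row reduce to echelon form.
R2 ← R2 + R1: [0, -12, -4]
R3 ← R3 + R1: [0, -6, -2]
R4 ← R4 + R1: [0, 6, 2]
R5 ← R5 − (3/2)·R1: [0, -9/2, -3/2]
R3 ← R3 − (1/2)·R2: [0, 0, 0]
R4 ← R4 + (1/2)·R2: [0, 0, 0]
R5 ← R5 − (3/8)·R2: [0, 0, 0]
2 nonzero rows, so rank(B) = 2.
B has 3 columns; by rank–nullity, nullity = 3 − 2 = 1.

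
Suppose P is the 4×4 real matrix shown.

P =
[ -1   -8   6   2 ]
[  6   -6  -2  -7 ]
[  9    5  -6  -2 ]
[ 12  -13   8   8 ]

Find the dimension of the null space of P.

0

Row reduce to echelon form.
R2 ← R2 + (6)·R1: [0, -54, 34, 5]
R3 ← R3 + (9)·R1: [0, -67, 48, 16]
R4 ← R4 + (12)·R1: [0, -109, 80, 32]
R3 ← R3 − (67/54)·R2: [0, 0, 157/27, 529/54]
R4 ← R4 − (109/54)·R2: [0, 0, 307/27, 1183/54]
R4 ← R4 − (307/157)·R3: [0, 0, 0, 432/157]
4 nonzero rows, so rank(P) = 4.
P has 4 columns; by rank–nullity, nullity = 4 − 4 = 0.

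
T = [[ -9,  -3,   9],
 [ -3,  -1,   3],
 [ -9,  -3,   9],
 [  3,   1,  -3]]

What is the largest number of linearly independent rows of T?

Row reduce to echelon form.
R2 ← R2 − (1/3)·R1: [0, 0, 0]
R3 ← R3 − R1: [0, 0, 0]
R4 ← R4 + (1/3)·R1: [0, 0, 0]
Echelon form has 1 nonzero row, so rank(T) = 1.
The rank gives the maximum number of linearly independent rows: 1.

1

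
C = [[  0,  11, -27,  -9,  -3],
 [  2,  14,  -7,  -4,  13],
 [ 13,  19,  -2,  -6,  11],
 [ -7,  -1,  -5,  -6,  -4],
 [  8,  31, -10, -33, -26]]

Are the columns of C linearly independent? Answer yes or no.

Row reduce C to echelon form.
Swap R1 ↔ R2
R3 ← R3 − (13/2)·R1: [0, -72, 87/2, 20, -147/2]
R4 ← R4 + (7/2)·R1: [0, 48, -59/2, -20, 83/2]
R5 ← R5 − (4)·R1: [0, -25, 18, -17, -78]
R3 ← R3 + (72/11)·R2: [0, 0, -2931/22, -428/11, -2049/22]
R4 ← R4 − (48/11)·R2: [0, 0, 1943/22, 212/11, 1201/22]
R5 ← R5 + (25/11)·R2: [0, 0, -477/11, -412/11, -933/11]
R4 ← R4 + (1943/2931)·R3: [0, 0, 0, -19112/2931, -6986/977]
R5 ← R5 − (318/977)·R3: [0, 0, 0, -24220/977, -53250/977]
R5 ← R5 − (18165/4778)·R4: [0, 0, 0, 0, -65265/2389]
5 pivots among 5 columns.
Every column is a pivot column, so the columns are linearly independent.

yes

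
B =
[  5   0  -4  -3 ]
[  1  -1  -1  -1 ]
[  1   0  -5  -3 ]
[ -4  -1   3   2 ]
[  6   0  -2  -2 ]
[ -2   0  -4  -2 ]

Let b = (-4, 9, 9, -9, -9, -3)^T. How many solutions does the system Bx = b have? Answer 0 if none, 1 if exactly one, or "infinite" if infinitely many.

0

Row reduce the augmented matrix [B | b].
R2 ← R2 − (1/5)·R1: [0, -1, -1/5, -2/5, 49/5]
R3 ← R3 − (1/5)·R1: [0, 0, -21/5, -12/5, 49/5]
R4 ← R4 + (4/5)·R1: [0, -1, -1/5, -2/5, -61/5]
R5 ← R5 − (6/5)·R1: [0, 0, 14/5, 8/5, -21/5]
R6 ← R6 + (2/5)·R1: [0, 0, -28/5, -16/5, -23/5]
R4 ← R4 − R2: [0, 0, 0, 0, -22]
R5 ← R5 + (2/3)·R3: [0, 0, 0, 0, 7/3]
R6 ← R6 − (4/3)·R3: [0, 0, 0, 0, -53/3]
R5 ← R5 + (7/66)·R4: [0, 0, 0, 0, 0]
R6 ← R6 − (53/66)·R4: [0, 0, 0, 0, 0]
The echelon form has 4 nonzero rows; the last pivot sits in the augmented column, so rank(B) = 3 but rank([B|b]) = 4.
Since the ranks differ, the system is inconsistent.
It has no solutions.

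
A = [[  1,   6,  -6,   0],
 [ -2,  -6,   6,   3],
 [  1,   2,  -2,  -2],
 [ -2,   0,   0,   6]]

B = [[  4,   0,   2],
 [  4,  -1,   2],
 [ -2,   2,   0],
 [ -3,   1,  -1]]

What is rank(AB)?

First compute AB:
[[ 40, -18,  14],
 [-53,  21, -19],
 [ 22,  -8,   8],
 [-26,   6, -10]]
Now row reduce the product.
R2 ← R2 + (53/40)·R1: [0, -57/20, -9/20]
R3 ← R3 − (11/20)·R1: [0, 19/10, 3/10]
R4 ← R4 + (13/20)·R1: [0, -57/10, -9/10]
R3 ← R3 + (2/3)·R2: [0, 0, 0]
R4 ← R4 − (2)·R2: [0, 0, 0]
2 nonzero rows, so rank(AB) = 2.

2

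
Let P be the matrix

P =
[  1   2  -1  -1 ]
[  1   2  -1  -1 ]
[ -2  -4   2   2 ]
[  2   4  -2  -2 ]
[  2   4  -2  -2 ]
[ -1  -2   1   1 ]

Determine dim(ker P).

Row reduce to echelon form.
R2 ← R2 − R1: [0, 0, 0, 0]
R3 ← R3 + (2)·R1: [0, 0, 0, 0]
R4 ← R4 − (2)·R1: [0, 0, 0, 0]
R5 ← R5 − (2)·R1: [0, 0, 0, 0]
R6 ← R6 + R1: [0, 0, 0, 0]
1 nonzero row, so rank(P) = 1.
P has 4 columns; by rank–nullity, nullity = 4 − 1 = 3.

3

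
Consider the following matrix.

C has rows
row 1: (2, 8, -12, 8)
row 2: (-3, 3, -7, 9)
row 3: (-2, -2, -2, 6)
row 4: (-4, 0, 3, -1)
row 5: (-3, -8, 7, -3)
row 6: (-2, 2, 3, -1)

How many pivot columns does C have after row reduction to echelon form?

4

Row reduce to echelon form.
R2 ← R2 + (3/2)·R1: [0, 15, -25, 21]
R3 ← R3 + R1: [0, 6, -14, 14]
R4 ← R4 + (2)·R1: [0, 16, -21, 15]
R5 ← R5 + (3/2)·R1: [0, 4, -11, 9]
R6 ← R6 + R1: [0, 10, -9, 7]
R3 ← R3 − (2/5)·R2: [0, 0, -4, 28/5]
R4 ← R4 − (16/15)·R2: [0, 0, 17/3, -37/5]
R5 ← R5 − (4/15)·R2: [0, 0, -13/3, 17/5]
R6 ← R6 − (2/3)·R2: [0, 0, 23/3, -7]
R4 ← R4 + (17/12)·R3: [0, 0, 0, 8/15]
R5 ← R5 − (13/12)·R3: [0, 0, 0, -8/3]
R6 ← R6 + (23/12)·R3: [0, 0, 0, 56/15]
R5 ← R5 + (5)·R4: [0, 0, 0, 0]
R6 ← R6 − (7)·R4: [0, 0, 0, 0]
Echelon form has 4 nonzero rows, so rank(C) = 4.
Each nonzero row contributes one pivot column: 4 pivot columns.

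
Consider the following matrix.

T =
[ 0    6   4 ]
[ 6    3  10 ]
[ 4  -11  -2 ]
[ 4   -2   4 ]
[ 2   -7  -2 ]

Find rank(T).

2

Row reduce to echelon form.
Swap R1 ↔ R2
R3 ← R3 − (2/3)·R1: [0, -13, -26/3]
R4 ← R4 − (2/3)·R1: [0, -4, -8/3]
R5 ← R5 − (1/3)·R1: [0, -8, -16/3]
R3 ← R3 + (13/6)·R2: [0, 0, 0]
R4 ← R4 + (2/3)·R2: [0, 0, 0]
R5 ← R5 + (4/3)·R2: [0, 0, 0]
Echelon form has 2 nonzero rows, so rank(T) = 2.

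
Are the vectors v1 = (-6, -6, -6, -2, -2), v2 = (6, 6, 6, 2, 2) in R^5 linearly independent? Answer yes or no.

no

Form the matrix with these vectors as rows and row reduce.
R2 ← R2 + R1: [0, 0, 0, 0, 0]
1 nonzero row, so the 2 vectors span a space of dimension 1.
Since 1 < 2, the vectors are linearly dependent.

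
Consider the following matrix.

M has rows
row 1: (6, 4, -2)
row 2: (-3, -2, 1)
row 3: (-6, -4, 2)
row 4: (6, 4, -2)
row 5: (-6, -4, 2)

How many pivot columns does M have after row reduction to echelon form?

Row reduce to echelon form.
R2 ← R2 + (1/2)·R1: [0, 0, 0]
R3 ← R3 + R1: [0, 0, 0]
R4 ← R4 − R1: [0, 0, 0]
R5 ← R5 + R1: [0, 0, 0]
Echelon form has 1 nonzero row, so rank(M) = 1.
Each nonzero row contributes one pivot column: 1 pivot columns.

1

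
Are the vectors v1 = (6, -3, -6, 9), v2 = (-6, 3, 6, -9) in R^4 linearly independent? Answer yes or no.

no

Form the matrix with these vectors as rows and row reduce.
R2 ← R2 + R1: [0, 0, 0, 0]
1 nonzero row, so the 2 vectors span a space of dimension 1.
Since 1 < 2, the vectors are linearly dependent.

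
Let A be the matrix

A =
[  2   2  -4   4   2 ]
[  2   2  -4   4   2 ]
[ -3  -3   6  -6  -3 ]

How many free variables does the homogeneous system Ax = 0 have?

Row reduce to echelon form.
R2 ← R2 − R1: [0, 0, 0, 0, 0]
R3 ← R3 + (3/2)·R1: [0, 0, 0, 0, 0]
1 nonzero row, so rank(A) = 1.
A has 5 columns; by rank–nullity, nullity = 5 − 1 = 4.

4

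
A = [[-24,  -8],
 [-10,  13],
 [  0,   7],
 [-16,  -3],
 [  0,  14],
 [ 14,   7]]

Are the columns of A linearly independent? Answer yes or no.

yes

Row reduce A to echelon form.
R2 ← R2 − (5/12)·R1: [0, 49/3]
R4 ← R4 − (2/3)·R1: [0, 7/3]
R6 ← R6 + (7/12)·R1: [0, 7/3]
R3 ← R3 − (3/7)·R2: [0, 0]
R4 ← R4 − (1/7)·R2: [0, 0]
R5 ← R5 − (6/7)·R2: [0, 0]
R6 ← R6 − (1/7)·R2: [0, 0]
2 pivots among 2 columns.
Every column is a pivot column, so the columns are linearly independent.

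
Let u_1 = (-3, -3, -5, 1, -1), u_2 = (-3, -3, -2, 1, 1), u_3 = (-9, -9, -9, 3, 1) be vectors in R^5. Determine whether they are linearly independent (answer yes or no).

Form the matrix with these vectors as rows and row reduce.
R2 ← R2 − R1: [0, 0, 3, 0, 2]
R3 ← R3 − (3)·R1: [0, 0, 6, 0, 4]
R3 ← R3 − (2)·R2: [0, 0, 0, 0, 0]
2 nonzero rows, so the 3 vectors span a space of dimension 2.
Since 2 < 3, the vectors are linearly dependent.

no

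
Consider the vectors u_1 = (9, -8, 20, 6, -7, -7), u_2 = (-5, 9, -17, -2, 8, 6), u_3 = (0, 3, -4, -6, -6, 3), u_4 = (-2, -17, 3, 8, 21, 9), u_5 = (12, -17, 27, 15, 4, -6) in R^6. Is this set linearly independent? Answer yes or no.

Form the matrix with these vectors as rows and row reduce.
R2 ← R2 + (5/9)·R1: [0, 41/9, -53/9, 4/3, 37/9, 19/9]
R4 ← R4 + (2/9)·R1: [0, -169/9, 67/9, 28/3, 175/9, 67/9]
R5 ← R5 − (4/3)·R1: [0, -19/3, 1/3, 7, 40/3, 10/3]
R3 ← R3 − (27/41)·R2: [0, 0, -5/41, -282/41, -357/41, 66/41]
R4 ← R4 + (169/41)·R2: [0, 0, -690/41, 608/41, 1492/41, 662/41]
R5 ← R5 + (57/41)·R2: [0, 0, -322/41, 363/41, 781/41, 257/41]
R4 ← R4 − (138)·R3: [0, 0, 0, 964, 1238, -206]
R5 ← R5 − (322/5)·R3: [0, 0, 0, 2259/5, 2899/5, -487/5]
R5 ← R5 − (2259/4820)·R4: [0, 0, 0, 0, -1003/2410, -2057/2410]
5 nonzero rows, so the 5 vectors span a space of dimension 5.
Since 5 = 5, the vectors are linearly independent.

yes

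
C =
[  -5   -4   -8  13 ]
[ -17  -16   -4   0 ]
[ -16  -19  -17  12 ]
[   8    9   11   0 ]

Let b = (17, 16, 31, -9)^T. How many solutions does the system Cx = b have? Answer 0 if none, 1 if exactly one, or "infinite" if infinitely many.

Row reduce the augmented matrix [C | b].
R2 ← R2 − (17/5)·R1: [0, -12/5, 116/5, -221/5, -209/5]
R3 ← R3 − (16/5)·R1: [0, -31/5, 43/5, -148/5, -117/5]
R4 ← R4 + (8/5)·R1: [0, 13/5, -9/5, 104/5, 91/5]
R3 ← R3 − (31/12)·R2: [0, 0, -154/3, 1015/12, 1015/12]
R4 ← R4 + (13/12)·R2: [0, 0, 70/3, -325/12, -325/12]
R4 ← R4 + (5/11)·R3: [0, 0, 0, 125/11, 125/11]
The echelon form has 4 nonzero rows, and every pivot lies in the first 4 columns, so rank(C) = rank([C|b]) = 4.
The system is consistent.
rank = 4 = number of unknowns, so the solution is unique.

1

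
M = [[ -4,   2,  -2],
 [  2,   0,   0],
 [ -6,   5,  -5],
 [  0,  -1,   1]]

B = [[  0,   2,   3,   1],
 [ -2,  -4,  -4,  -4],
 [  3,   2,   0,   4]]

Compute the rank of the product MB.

2

First compute MB:
[[-10, -20, -20, -20],
 [  0,   4,   6,   2],
 [-25, -42, -38, -46],
 [  5,   6,   4,   8]]
Now row reduce the product.
R3 ← R3 − (5/2)·R1: [0, 8, 12, 4]
R4 ← R4 + (1/2)·R1: [0, -4, -6, -2]
R3 ← R3 − (2)·R2: [0, 0, 0, 0]
R4 ← R4 + R2: [0, 0, 0, 0]
2 nonzero rows, so rank(MB) = 2.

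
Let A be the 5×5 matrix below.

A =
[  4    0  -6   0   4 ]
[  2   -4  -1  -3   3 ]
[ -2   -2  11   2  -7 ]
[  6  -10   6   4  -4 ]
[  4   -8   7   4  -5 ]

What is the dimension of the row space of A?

Row reduce to echelon form.
R2 ← R2 − (1/2)·R1: [0, -4, 2, -3, 1]
R3 ← R3 + (1/2)·R1: [0, -2, 8, 2, -5]
R4 ← R4 − (3/2)·R1: [0, -10, 15, 4, -10]
R5 ← R5 − R1: [0, -8, 13, 4, -9]
R3 ← R3 − (1/2)·R2: [0, 0, 7, 7/2, -11/2]
R4 ← R4 − (5/2)·R2: [0, 0, 10, 23/2, -25/2]
R5 ← R5 − (2)·R2: [0, 0, 9, 10, -11]
R4 ← R4 − (10/7)·R3: [0, 0, 0, 13/2, -65/14]
R5 ← R5 − (9/7)·R3: [0, 0, 0, 11/2, -55/14]
R5 ← R5 − (11/13)·R4: [0, 0, 0, 0, 0]
Echelon form has 4 nonzero rows, so rank(A) = 4.
The row space has dimension equal to the rank: 4.

4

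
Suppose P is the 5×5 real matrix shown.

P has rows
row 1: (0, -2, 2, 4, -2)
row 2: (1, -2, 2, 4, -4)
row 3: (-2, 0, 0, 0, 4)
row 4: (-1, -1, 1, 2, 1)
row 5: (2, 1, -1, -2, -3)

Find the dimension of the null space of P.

3

Row reduce to echelon form.
Swap R1 ↔ R2
R3 ← R3 + (2)·R1: [0, -4, 4, 8, -4]
R4 ← R4 + R1: [0, -3, 3, 6, -3]
R5 ← R5 − (2)·R1: [0, 5, -5, -10, 5]
R3 ← R3 − (2)·R2: [0, 0, 0, 0, 0]
R4 ← R4 − (3/2)·R2: [0, 0, 0, 0, 0]
R5 ← R5 + (5/2)·R2: [0, 0, 0, 0, 0]
2 nonzero rows, so rank(P) = 2.
P has 5 columns; by rank–nullity, nullity = 5 − 2 = 3.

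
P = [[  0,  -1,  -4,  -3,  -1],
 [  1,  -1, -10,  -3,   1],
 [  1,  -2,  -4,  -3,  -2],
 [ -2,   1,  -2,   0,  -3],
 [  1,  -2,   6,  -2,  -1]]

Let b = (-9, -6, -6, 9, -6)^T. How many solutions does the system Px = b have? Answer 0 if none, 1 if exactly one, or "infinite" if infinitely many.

Row reduce the augmented matrix [P | b].
Swap R1 ↔ R2
R3 ← R3 − R1: [0, -1, 6, 0, -3, 0]
R4 ← R4 + (2)·R1: [0, -1, -22, -6, -1, -3]
R5 ← R5 − R1: [0, -1, 16, 1, -2, 0]
R3 ← R3 − R2: [0, 0, 10, 3, -2, 9]
R4 ← R4 − R2: [0, 0, -18, -3, 0, 6]
R5 ← R5 − R2: [0, 0, 20, 4, -1, 9]
R4 ← R4 + (9/5)·R3: [0, 0, 0, 12/5, -18/5, 111/5]
R5 ← R5 − (2)·R3: [0, 0, 0, -2, 3, -9]
R5 ← R5 + (5/6)·R4: [0, 0, 0, 0, 0, 19/2]
The echelon form has 5 nonzero rows; the last pivot sits in the augmented column, so rank(P) = 4 but rank([P|b]) = 5.
Since the ranks differ, the system is inconsistent.
It has no solutions.

0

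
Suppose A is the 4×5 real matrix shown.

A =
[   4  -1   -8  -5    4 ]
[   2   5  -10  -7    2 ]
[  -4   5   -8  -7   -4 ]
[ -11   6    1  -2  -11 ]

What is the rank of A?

3

Row reduce to echelon form.
R2 ← R2 − (1/2)·R1: [0, 11/2, -6, -9/2, 0]
R3 ← R3 + R1: [0, 4, -16, -12, 0]
R4 ← R4 + (11/4)·R1: [0, 13/4, -21, -63/4, 0]
R3 ← R3 − (8/11)·R2: [0, 0, -128/11, -96/11, 0]
R4 ← R4 − (13/22)·R2: [0, 0, -192/11, -144/11, 0]
R4 ← R4 − (3/2)·R3: [0, 0, 0, 0, 0]
Echelon form has 3 nonzero rows, so rank(A) = 3.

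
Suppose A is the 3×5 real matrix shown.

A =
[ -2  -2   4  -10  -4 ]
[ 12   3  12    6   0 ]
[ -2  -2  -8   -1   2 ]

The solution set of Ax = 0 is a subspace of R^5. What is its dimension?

2

Row reduce to echelon form.
R2 ← R2 + (6)·R1: [0, -9, 36, -54, -24]
R3 ← R3 − R1: [0, 0, -12, 9, 6]
3 nonzero rows, so rank(A) = 3.
A has 5 columns; by rank–nullity, nullity = 5 − 3 = 2.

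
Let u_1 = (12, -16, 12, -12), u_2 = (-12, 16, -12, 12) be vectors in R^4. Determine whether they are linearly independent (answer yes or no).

no

Form the matrix with these vectors as rows and row reduce.
R2 ← R2 + R1: [0, 0, 0, 0]
1 nonzero row, so the 2 vectors span a space of dimension 1.
Since 1 < 2, the vectors are linearly dependent.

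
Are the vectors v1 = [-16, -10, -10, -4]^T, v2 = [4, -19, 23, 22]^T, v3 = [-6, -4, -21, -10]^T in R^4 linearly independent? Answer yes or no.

yes

Form the matrix with these vectors as rows and row reduce.
R2 ← R2 + (1/4)·R1: [0, -43/2, 41/2, 21]
R3 ← R3 − (3/8)·R1: [0, -1/4, -69/4, -17/2]
R3 ← R3 − (1/86)·R2: [0, 0, -752/43, -376/43]
3 nonzero rows, so the 3 vectors span a space of dimension 3.
Since 3 = 3, the vectors are linearly independent.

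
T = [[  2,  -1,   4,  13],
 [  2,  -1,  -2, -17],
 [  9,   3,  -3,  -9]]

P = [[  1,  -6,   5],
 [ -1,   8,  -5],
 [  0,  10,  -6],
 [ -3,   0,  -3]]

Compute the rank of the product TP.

3

First compute TP:
[[-36,  20, -48],
 [ 54, -40,  78],
 [ 33, -60,  75]]
Now row reduce the product.
R2 ← R2 + (3/2)·R1: [0, -10, 6]
R3 ← R3 + (11/12)·R1: [0, -125/3, 31]
R3 ← R3 − (25/6)·R2: [0, 0, 6]
3 nonzero rows, so rank(TP) = 3.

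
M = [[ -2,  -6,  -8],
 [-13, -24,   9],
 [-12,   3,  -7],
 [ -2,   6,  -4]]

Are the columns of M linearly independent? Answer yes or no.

yes

Row reduce M to echelon form.
R2 ← R2 − (13/2)·R1: [0, 15, 61]
R3 ← R3 − (6)·R1: [0, 39, 41]
R4 ← R4 − R1: [0, 12, 4]
R3 ← R3 − (13/5)·R2: [0, 0, -588/5]
R4 ← R4 − (4/5)·R2: [0, 0, -224/5]
R4 ← R4 − (8/21)·R3: [0, 0, 0]
3 pivots among 3 columns.
Every column is a pivot column, so the columns are linearly independent.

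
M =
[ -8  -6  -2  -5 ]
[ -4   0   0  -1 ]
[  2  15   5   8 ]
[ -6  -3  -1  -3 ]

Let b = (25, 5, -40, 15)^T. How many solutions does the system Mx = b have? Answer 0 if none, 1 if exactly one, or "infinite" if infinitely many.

Row reduce the augmented matrix [M | b].
R2 ← R2 − (1/2)·R1: [0, 3, 1, 3/2, -15/2]
R3 ← R3 + (1/4)·R1: [0, 27/2, 9/2, 27/4, -135/4]
R4 ← R4 − (3/4)·R1: [0, 3/2, 1/2, 3/4, -15/4]
R3 ← R3 − (9/2)·R2: [0, 0, 0, 0, 0]
R4 ← R4 − (1/2)·R2: [0, 0, 0, 0, 0]
The echelon form has 2 nonzero rows, and every pivot lies in the first 4 columns, so rank(M) = rank([M|b]) = 2.
The system is consistent.
rank = 2 < 4 unknowns, so there are infinitely many solutions.

infinite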